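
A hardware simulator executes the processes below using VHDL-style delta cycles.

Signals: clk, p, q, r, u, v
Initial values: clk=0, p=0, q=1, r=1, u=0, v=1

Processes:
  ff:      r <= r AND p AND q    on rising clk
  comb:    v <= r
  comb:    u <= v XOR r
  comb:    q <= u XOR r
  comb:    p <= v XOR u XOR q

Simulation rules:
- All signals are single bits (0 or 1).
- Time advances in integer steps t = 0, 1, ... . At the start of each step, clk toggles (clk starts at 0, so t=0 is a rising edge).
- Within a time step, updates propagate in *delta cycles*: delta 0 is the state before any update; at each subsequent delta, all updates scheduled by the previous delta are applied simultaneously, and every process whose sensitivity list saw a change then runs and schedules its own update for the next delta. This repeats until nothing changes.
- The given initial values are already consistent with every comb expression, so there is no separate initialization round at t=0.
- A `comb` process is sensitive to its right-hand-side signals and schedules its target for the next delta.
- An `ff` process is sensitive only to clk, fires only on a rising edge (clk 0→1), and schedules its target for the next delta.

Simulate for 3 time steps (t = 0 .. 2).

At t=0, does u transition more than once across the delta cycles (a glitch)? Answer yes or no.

yes

t=0 Δ0: u=0 clk=0 r=1 q=1 v=1 p=0
  Δ1: clk:0→1
  Δ2: r:1→0
  Δ3: u:0→1, q:1→0, v:1→0
  Δ4: u:1→0, q:0→1, p:0→1
  Δ5: q:1→0
  Δ6: p:1→0
  (6Δ to stable)
t=1 Δ0: u=0 clk=1 r=0 q=0 v=0 p=0
  Δ1: clk:1→0
  (1Δ to stable)
t=2 Δ0: u=0 clk=0 r=0 q=0 v=0 p=0
  Δ1: clk:0→1
  (1Δ to stable)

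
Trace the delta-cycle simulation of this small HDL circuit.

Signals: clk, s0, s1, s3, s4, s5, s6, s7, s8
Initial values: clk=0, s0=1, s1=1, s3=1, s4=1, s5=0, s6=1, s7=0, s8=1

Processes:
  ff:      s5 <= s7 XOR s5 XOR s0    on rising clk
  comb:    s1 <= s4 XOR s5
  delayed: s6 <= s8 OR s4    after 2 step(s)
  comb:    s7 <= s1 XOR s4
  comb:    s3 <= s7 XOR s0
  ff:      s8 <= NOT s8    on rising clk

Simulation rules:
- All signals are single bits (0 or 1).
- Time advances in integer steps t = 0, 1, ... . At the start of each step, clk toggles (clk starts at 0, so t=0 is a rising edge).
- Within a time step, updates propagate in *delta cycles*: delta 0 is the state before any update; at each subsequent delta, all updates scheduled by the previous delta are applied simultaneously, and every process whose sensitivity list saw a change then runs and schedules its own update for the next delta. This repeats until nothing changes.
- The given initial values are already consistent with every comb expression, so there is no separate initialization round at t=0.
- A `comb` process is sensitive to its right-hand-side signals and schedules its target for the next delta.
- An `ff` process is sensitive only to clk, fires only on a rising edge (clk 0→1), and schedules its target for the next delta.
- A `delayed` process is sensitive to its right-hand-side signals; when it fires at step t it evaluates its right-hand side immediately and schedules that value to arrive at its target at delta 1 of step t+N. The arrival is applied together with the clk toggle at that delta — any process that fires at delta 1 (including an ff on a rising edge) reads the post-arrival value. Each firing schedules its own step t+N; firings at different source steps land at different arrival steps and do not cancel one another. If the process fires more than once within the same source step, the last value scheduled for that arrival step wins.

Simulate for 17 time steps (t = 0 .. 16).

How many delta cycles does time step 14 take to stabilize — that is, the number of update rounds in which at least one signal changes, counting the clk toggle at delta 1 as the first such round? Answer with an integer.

t=0 Δ0: s7=0 s0=1 s1=1 s5=0 s6=1 s3=1 s4=1 clk=0 s8=1
  Δ1: clk:0→1
  Δ2: s5:0→1, s8:1→0
  Δ3: s1:1→0
  Δ4: s7:0→1
  Δ5: s3:1→0
  (5Δ to stable)
t=1 Δ0: s7=1 s0=1 s1=0 s5=1 s6=1 s3=0 s4=1 clk=1 s8=0
  Δ1: clk:1→0
  (1Δ to stable)
t=2 Δ0: s7=1 s0=1 s1=0 s5=1 s6=1 s3=0 s4=1 clk=0 s8=0
  Δ1: clk:0→1
  Δ2: s8:0→1
  (2Δ to stable)
t=3 Δ0: s7=1 s0=1 s1=0 s5=1 s6=1 s3=0 s4=1 clk=1 s8=1
  Δ1: clk:1→0
  (1Δ to stable)
t=4 Δ0: s7=1 s0=1 s1=0 s5=1 s6=1 s3=0 s4=1 clk=0 s8=1
  Δ1: clk:0→1
  Δ2: s8:1→0
  (2Δ to stable)
t=5 Δ0: s7=1 s0=1 s1=0 s5=1 s6=1 s3=0 s4=1 clk=1 s8=0
  Δ1: clk:1→0
  (1Δ to stable)
t=6 Δ0: s7=1 s0=1 s1=0 s5=1 s6=1 s3=0 s4=1 clk=0 s8=0
  Δ1: clk:0→1
  Δ2: s8:0→1
  (2Δ to stable)
t=7 Δ0: s7=1 s0=1 s1=0 s5=1 s6=1 s3=0 s4=1 clk=1 s8=1
  Δ1: clk:1→0
  (1Δ to stable)
t=8 Δ0: s7=1 s0=1 s1=0 s5=1 s6=1 s3=0 s4=1 clk=0 s8=1
  Δ1: clk:0→1
  Δ2: s8:1→0
  (2Δ to stable)
t=9 Δ0: s7=1 s0=1 s1=0 s5=1 s6=1 s3=0 s4=1 clk=1 s8=0
  Δ1: clk:1→0
  (1Δ to stable)
t=10 Δ0: s7=1 s0=1 s1=0 s5=1 s6=1 s3=0 s4=1 clk=0 s8=0
  Δ1: clk:0→1
  Δ2: s8:0→1
  (2Δ to stable)
t=11 Δ0: s7=1 s0=1 s1=0 s5=1 s6=1 s3=0 s4=1 clk=1 s8=1
  Δ1: clk:1→0
  (1Δ to stable)
t=12 Δ0: s7=1 s0=1 s1=0 s5=1 s6=1 s3=0 s4=1 clk=0 s8=1
  Δ1: clk:0→1
  Δ2: s8:1→0
  (2Δ to stable)
t=13 Δ0: s7=1 s0=1 s1=0 s5=1 s6=1 s3=0 s4=1 clk=1 s8=0
  Δ1: clk:1→0
  (1Δ to stable)
t=14 Δ0: s7=1 s0=1 s1=0 s5=1 s6=1 s3=0 s4=1 clk=0 s8=0
  Δ1: clk:0→1
  Δ2: s8:0→1
  (2Δ to stable)
t=15 Δ0: s7=1 s0=1 s1=0 s5=1 s6=1 s3=0 s4=1 clk=1 s8=1
  Δ1: clk:1→0
  (1Δ to stable)
t=16 Δ0: s7=1 s0=1 s1=0 s5=1 s6=1 s3=0 s4=1 clk=0 s8=1
  Δ1: clk:0→1
  Δ2: s8:1→0
  (2Δ to stable)

2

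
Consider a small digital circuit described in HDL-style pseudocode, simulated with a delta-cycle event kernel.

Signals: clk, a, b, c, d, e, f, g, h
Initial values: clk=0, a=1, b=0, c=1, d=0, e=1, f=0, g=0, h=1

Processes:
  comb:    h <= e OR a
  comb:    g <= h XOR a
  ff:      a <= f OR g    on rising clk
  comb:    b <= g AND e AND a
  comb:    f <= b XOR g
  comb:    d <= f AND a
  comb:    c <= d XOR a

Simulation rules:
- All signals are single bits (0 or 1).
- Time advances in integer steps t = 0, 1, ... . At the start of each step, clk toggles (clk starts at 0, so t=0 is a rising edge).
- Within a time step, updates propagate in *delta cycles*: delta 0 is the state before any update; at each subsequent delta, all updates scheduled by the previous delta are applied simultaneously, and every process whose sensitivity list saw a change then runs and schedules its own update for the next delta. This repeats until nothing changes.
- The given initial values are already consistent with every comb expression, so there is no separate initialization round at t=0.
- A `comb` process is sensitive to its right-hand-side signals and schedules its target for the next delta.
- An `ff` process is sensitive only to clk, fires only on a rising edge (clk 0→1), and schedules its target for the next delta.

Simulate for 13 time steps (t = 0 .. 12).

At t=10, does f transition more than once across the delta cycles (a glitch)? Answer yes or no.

[bits: c,d,b,h,f,g,clk,e,a]
t=0: Δ0=100100011 Δ1=100100111 Δ2=100100110 Δ3=000101110 Δ4=000111110 | 4Δ
t=1: Δ0=000111110 Δ1=000111010 | 1Δ
t=2: Δ0=000111010 Δ1=000111110 Δ2=000111111 Δ3=111110111 Δ4=010110111 Δ5=010100111 Δ6=000100111 Δ7=100100111 | 7Δ
t=3: Δ0=100100111 Δ1=100100011 | 1Δ
t=4: Δ0=100100011 Δ1=100100111 Δ2=100100110 Δ3=000101110 Δ4=000111110 | 4Δ
t=5: Δ0=000111110 Δ1=000111010 | 1Δ
t=6: Δ0=000111010 Δ1=000111110 Δ2=000111111 Δ3=111110111 Δ4=010110111 Δ5=010100111 Δ6=000100111 Δ7=100100111 | 7Δ
t=7: Δ0=100100111 Δ1=100100011 | 1Δ
t=8: Δ0=100100011 Δ1=100100111 Δ2=100100110 Δ3=000101110 Δ4=000111110 | 4Δ
t=9: Δ0=000111110 Δ1=000111010 | 1Δ
t=10: Δ0=000111010 Δ1=000111110 Δ2=000111111 Δ3=111110111 Δ4=010110111 Δ5=010100111 Δ6=000100111 Δ7=100100111 | 7Δ
t=11: Δ0=100100111 Δ1=100100011 | 1Δ
t=12: Δ0=100100011 Δ1=100100111 Δ2=100100110 Δ3=000101110 Δ4=000111110 | 4Δ

no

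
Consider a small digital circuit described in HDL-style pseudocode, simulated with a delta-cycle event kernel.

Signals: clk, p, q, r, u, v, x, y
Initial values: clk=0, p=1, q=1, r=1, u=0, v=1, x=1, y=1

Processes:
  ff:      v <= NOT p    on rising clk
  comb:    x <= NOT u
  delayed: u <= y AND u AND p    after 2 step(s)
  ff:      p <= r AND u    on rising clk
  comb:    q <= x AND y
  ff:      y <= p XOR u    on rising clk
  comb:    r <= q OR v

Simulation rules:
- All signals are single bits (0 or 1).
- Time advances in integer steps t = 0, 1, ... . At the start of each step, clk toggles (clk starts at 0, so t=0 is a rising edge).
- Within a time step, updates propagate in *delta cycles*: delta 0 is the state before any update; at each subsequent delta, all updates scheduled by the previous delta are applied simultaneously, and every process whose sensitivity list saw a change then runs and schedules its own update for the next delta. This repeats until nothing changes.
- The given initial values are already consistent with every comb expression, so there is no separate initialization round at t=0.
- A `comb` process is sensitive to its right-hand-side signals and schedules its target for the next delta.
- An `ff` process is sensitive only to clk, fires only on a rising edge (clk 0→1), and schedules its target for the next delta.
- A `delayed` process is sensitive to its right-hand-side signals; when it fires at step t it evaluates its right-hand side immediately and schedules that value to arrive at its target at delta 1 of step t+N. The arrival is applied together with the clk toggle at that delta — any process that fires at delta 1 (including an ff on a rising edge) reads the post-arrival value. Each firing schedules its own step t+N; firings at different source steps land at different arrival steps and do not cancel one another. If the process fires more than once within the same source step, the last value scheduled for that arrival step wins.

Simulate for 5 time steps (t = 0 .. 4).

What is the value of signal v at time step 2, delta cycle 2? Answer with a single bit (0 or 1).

1

t0.Δ0 p=1 q=1 clk=0 y=1 u=0 r=1 v=1 x=1
t0.Δ1 p=1 q=1 clk=1 y=1 u=0 r=1 v=1 x=1
t0.Δ2 p=0 q=1 clk=1 y=1 u=0 r=1 v=0 x=1
t1.Δ0 p=0 q=1 clk=1 y=1 u=0 r=1 v=0 x=1
t1.Δ1 p=0 q=1 clk=0 y=1 u=0 r=1 v=0 x=1
t2.Δ0 p=0 q=1 clk=0 y=1 u=0 r=1 v=0 x=1
t2.Δ1 p=0 q=1 clk=1 y=1 u=0 r=1 v=0 x=1
t2.Δ2 p=0 q=1 clk=1 y=0 u=0 r=1 v=1 x=1
t2.Δ3 p=0 q=0 clk=1 y=0 u=0 r=1 v=1 x=1
t3.Δ0 p=0 q=0 clk=1 y=0 u=0 r=1 v=1 x=1
t3.Δ1 p=0 q=0 clk=0 y=0 u=0 r=1 v=1 x=1
t4.Δ0 p=0 q=0 clk=0 y=0 u=0 r=1 v=1 x=1
t4.Δ1 p=0 q=0 clk=1 y=0 u=0 r=1 v=1 x=1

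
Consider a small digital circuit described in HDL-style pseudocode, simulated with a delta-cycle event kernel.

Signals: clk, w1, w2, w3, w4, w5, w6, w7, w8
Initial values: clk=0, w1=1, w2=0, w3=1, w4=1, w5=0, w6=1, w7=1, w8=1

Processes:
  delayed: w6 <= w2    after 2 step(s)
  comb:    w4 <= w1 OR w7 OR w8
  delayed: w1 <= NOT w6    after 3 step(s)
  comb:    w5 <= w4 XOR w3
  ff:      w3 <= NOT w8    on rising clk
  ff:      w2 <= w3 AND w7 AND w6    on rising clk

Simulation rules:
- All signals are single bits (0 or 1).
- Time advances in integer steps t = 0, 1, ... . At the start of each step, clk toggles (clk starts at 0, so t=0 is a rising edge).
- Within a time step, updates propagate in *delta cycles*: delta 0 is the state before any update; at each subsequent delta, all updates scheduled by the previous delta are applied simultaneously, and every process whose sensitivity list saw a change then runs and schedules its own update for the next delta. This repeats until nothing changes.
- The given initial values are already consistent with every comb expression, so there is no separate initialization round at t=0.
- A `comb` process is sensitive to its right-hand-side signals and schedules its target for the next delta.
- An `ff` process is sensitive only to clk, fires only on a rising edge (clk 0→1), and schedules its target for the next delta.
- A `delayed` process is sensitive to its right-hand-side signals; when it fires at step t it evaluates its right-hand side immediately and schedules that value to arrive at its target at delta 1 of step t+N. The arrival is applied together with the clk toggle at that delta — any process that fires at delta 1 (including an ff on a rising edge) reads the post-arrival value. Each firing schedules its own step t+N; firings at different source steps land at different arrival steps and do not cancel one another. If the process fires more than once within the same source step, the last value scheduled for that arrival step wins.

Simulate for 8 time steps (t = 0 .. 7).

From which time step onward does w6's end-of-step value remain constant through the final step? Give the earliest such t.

t=0 Δ0: w3=1 w4=1 w8=1 w2=0 w7=1 w1=1 w6=1 w5=0 clk=0
  Δ1: clk:0→1
  Δ2: w3:1→0, w2:0→1
  Δ3: w5:0→1
  (3Δ to stable)
t=1 Δ0: w3=0 w4=1 w8=1 w2=1 w7=1 w1=1 w6=1 w5=1 clk=1
  Δ1: clk:1→0
  (1Δ to stable)
t=2 Δ0: w3=0 w4=1 w8=1 w2=1 w7=1 w1=1 w6=1 w5=1 clk=0
  Δ1: clk:0→1
  Δ2: w2:1→0
  (2Δ to stable)
t=3 Δ0: w3=0 w4=1 w8=1 w2=0 w7=1 w1=1 w6=1 w5=1 clk=1
  Δ1: clk:1→0
  (1Δ to stable)
t=4 Δ0: w3=0 w4=1 w8=1 w2=0 w7=1 w1=1 w6=1 w5=1 clk=0
  Δ1: w6:1→0, clk:0→1
  (1Δ to stable)
t=5 Δ0: w3=0 w4=1 w8=1 w2=0 w7=1 w1=1 w6=0 w5=1 clk=1
  Δ1: clk:1→0
  (1Δ to stable)
t=6 Δ0: w3=0 w4=1 w8=1 w2=0 w7=1 w1=1 w6=0 w5=1 clk=0
  Δ1: clk:0→1
  (1Δ to stable)
t=7 Δ0: w3=0 w4=1 w8=1 w2=0 w7=1 w1=1 w6=0 w5=1 clk=1
  Δ1: clk:1→0
  (1Δ to stable)

4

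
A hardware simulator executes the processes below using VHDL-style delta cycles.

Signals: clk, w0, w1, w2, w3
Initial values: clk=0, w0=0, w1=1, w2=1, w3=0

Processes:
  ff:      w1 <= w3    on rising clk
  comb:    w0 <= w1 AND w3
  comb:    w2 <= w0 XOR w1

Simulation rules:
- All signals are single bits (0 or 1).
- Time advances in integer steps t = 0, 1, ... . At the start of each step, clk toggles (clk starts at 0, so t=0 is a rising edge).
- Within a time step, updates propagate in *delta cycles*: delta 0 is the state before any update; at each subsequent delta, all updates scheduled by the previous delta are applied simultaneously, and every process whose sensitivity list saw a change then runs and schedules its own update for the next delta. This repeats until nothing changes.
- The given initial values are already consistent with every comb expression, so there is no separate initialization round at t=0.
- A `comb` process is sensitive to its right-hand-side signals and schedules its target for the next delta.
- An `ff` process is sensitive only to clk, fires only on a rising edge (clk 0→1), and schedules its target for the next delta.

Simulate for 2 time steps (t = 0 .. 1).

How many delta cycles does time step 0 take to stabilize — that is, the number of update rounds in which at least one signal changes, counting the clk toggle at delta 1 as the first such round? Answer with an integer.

3

t=0 Δ0: w0=0 w2=1 w1=1 w3=0 clk=0
  Δ1: clk:0→1
  Δ2: w1:1→0
  Δ3: w2:1→0
  (3Δ to stable)
t=1 Δ0: w0=0 w2=0 w1=0 w3=0 clk=1
  Δ1: clk:1→0
  (1Δ to stable)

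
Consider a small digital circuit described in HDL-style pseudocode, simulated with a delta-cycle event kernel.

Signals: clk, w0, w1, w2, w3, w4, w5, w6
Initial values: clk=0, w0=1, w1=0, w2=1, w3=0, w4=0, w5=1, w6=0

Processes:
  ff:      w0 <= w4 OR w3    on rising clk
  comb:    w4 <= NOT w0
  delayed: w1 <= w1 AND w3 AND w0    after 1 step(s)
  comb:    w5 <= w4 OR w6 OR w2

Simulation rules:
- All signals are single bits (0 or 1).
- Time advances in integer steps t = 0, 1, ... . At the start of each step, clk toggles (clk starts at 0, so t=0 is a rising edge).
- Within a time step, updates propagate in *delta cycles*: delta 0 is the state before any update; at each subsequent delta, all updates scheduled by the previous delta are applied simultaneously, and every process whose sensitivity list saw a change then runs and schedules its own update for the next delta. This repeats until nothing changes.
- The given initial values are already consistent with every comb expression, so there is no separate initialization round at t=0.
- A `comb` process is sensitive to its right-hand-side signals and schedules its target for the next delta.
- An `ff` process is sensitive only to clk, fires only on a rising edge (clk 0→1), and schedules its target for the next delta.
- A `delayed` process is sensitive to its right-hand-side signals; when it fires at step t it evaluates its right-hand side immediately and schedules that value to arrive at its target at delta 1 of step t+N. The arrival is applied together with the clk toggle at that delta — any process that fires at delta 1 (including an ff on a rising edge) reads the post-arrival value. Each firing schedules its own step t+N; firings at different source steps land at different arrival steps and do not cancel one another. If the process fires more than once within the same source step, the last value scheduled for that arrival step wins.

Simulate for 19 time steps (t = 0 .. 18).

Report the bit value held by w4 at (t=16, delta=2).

0

t0.Δ0 clk=0 w6=0 w3=0 w5=1 w1=0 w2=1 w4=0 w0=1
t0.Δ1 clk=1 w6=0 w3=0 w5=1 w1=0 w2=1 w4=0 w0=1
t0.Δ2 clk=1 w6=0 w3=0 w5=1 w1=0 w2=1 w4=0 w0=0
t0.Δ3 clk=1 w6=0 w3=0 w5=1 w1=0 w2=1 w4=1 w0=0
t1.Δ0 clk=1 w6=0 w3=0 w5=1 w1=0 w2=1 w4=1 w0=0
t1.Δ1 clk=0 w6=0 w3=0 w5=1 w1=0 w2=1 w4=1 w0=0
t2.Δ0 clk=0 w6=0 w3=0 w5=1 w1=0 w2=1 w4=1 w0=0
t2.Δ1 clk=1 w6=0 w3=0 w5=1 w1=0 w2=1 w4=1 w0=0
t2.Δ2 clk=1 w6=0 w3=0 w5=1 w1=0 w2=1 w4=1 w0=1
t2.Δ3 clk=1 w6=0 w3=0 w5=1 w1=0 w2=1 w4=0 w0=1
t3.Δ0 clk=1 w6=0 w3=0 w5=1 w1=0 w2=1 w4=0 w0=1
t3.Δ1 clk=0 w6=0 w3=0 w5=1 w1=0 w2=1 w4=0 w0=1
t4.Δ0 clk=0 w6=0 w3=0 w5=1 w1=0 w2=1 w4=0 w0=1
t4.Δ1 clk=1 w6=0 w3=0 w5=1 w1=0 w2=1 w4=0 w0=1
t4.Δ2 clk=1 w6=0 w3=0 w5=1 w1=0 w2=1 w4=0 w0=0
t4.Δ3 clk=1 w6=0 w3=0 w5=1 w1=0 w2=1 w4=1 w0=0
t5.Δ0 clk=1 w6=0 w3=0 w5=1 w1=0 w2=1 w4=1 w0=0
t5.Δ1 clk=0 w6=0 w3=0 w5=1 w1=0 w2=1 w4=1 w0=0
t6.Δ0 clk=0 w6=0 w3=0 w5=1 w1=0 w2=1 w4=1 w0=0
t6.Δ1 clk=1 w6=0 w3=0 w5=1 w1=0 w2=1 w4=1 w0=0
t6.Δ2 clk=1 w6=0 w3=0 w5=1 w1=0 w2=1 w4=1 w0=1
t6.Δ3 clk=1 w6=0 w3=0 w5=1 w1=0 w2=1 w4=0 w0=1
t7.Δ0 clk=1 w6=0 w3=0 w5=1 w1=0 w2=1 w4=0 w0=1
t7.Δ1 clk=0 w6=0 w3=0 w5=1 w1=0 w2=1 w4=0 w0=1
t8.Δ0 clk=0 w6=0 w3=0 w5=1 w1=0 w2=1 w4=0 w0=1
t8.Δ1 clk=1 w6=0 w3=0 w5=1 w1=0 w2=1 w4=0 w0=1
t8.Δ2 clk=1 w6=0 w3=0 w5=1 w1=0 w2=1 w4=0 w0=0
t8.Δ3 clk=1 w6=0 w3=0 w5=1 w1=0 w2=1 w4=1 w0=0
t9.Δ0 clk=1 w6=0 w3=0 w5=1 w1=0 w2=1 w4=1 w0=0
t9.Δ1 clk=0 w6=0 w3=0 w5=1 w1=0 w2=1 w4=1 w0=0
t10.Δ0 clk=0 w6=0 w3=0 w5=1 w1=0 w2=1 w4=1 w0=0
t10.Δ1 clk=1 w6=0 w3=0 w5=1 w1=0 w2=1 w4=1 w0=0
t10.Δ2 clk=1 w6=0 w3=0 w5=1 w1=0 w2=1 w4=1 w0=1
t10.Δ3 clk=1 w6=0 w3=0 w5=1 w1=0 w2=1 w4=0 w0=1
t11.Δ0 clk=1 w6=0 w3=0 w5=1 w1=0 w2=1 w4=0 w0=1
t11.Δ1 clk=0 w6=0 w3=0 w5=1 w1=0 w2=1 w4=0 w0=1
t12.Δ0 clk=0 w6=0 w3=0 w5=1 w1=0 w2=1 w4=0 w0=1
t12.Δ1 clk=1 w6=0 w3=0 w5=1 w1=0 w2=1 w4=0 w0=1
t12.Δ2 clk=1 w6=0 w3=0 w5=1 w1=0 w2=1 w4=0 w0=0
t12.Δ3 clk=1 w6=0 w3=0 w5=1 w1=0 w2=1 w4=1 w0=0
t13.Δ0 clk=1 w6=0 w3=0 w5=1 w1=0 w2=1 w4=1 w0=0
t13.Δ1 clk=0 w6=0 w3=0 w5=1 w1=0 w2=1 w4=1 w0=0
t14.Δ0 clk=0 w6=0 w3=0 w5=1 w1=0 w2=1 w4=1 w0=0
t14.Δ1 clk=1 w6=0 w3=0 w5=1 w1=0 w2=1 w4=1 w0=0
t14.Δ2 clk=1 w6=0 w3=0 w5=1 w1=0 w2=1 w4=1 w0=1
t14.Δ3 clk=1 w6=0 w3=0 w5=1 w1=0 w2=1 w4=0 w0=1
t15.Δ0 clk=1 w6=0 w3=0 w5=1 w1=0 w2=1 w4=0 w0=1
t15.Δ1 clk=0 w6=0 w3=0 w5=1 w1=0 w2=1 w4=0 w0=1
t16.Δ0 clk=0 w6=0 w3=0 w5=1 w1=0 w2=1 w4=0 w0=1
t16.Δ1 clk=1 w6=0 w3=0 w5=1 w1=0 w2=1 w4=0 w0=1
t16.Δ2 clk=1 w6=0 w3=0 w5=1 w1=0 w2=1 w4=0 w0=0
t16.Δ3 clk=1 w6=0 w3=0 w5=1 w1=0 w2=1 w4=1 w0=0
t17.Δ0 clk=1 w6=0 w3=0 w5=1 w1=0 w2=1 w4=1 w0=0
t17.Δ1 clk=0 w6=0 w3=0 w5=1 w1=0 w2=1 w4=1 w0=0
t18.Δ0 clk=0 w6=0 w3=0 w5=1 w1=0 w2=1 w4=1 w0=0
t18.Δ1 clk=1 w6=0 w3=0 w5=1 w1=0 w2=1 w4=1 w0=0
t18.Δ2 clk=1 w6=0 w3=0 w5=1 w1=0 w2=1 w4=1 w0=1
t18.Δ3 clk=1 w6=0 w3=0 w5=1 w1=0 w2=1 w4=0 w0=1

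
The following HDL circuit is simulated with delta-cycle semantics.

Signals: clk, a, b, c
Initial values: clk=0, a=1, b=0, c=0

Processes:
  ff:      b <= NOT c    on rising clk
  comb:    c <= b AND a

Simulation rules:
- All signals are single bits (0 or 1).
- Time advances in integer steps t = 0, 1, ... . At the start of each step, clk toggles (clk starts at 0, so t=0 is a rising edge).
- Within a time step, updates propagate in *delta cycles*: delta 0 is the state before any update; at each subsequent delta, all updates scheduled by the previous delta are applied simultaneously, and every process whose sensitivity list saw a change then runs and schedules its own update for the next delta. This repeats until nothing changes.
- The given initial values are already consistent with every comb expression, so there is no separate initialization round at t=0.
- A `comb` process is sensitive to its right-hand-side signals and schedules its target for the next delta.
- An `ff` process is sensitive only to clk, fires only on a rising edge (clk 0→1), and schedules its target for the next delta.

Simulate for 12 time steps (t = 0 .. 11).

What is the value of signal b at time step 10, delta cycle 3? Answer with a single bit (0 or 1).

0

t0.Δ0 a=1 c=0 b=0 clk=0
t0.Δ1 a=1 c=0 b=0 clk=1
t0.Δ2 a=1 c=0 b=1 clk=1
t0.Δ3 a=1 c=1 b=1 clk=1
t1.Δ0 a=1 c=1 b=1 clk=1
t1.Δ1 a=1 c=1 b=1 clk=0
t2.Δ0 a=1 c=1 b=1 clk=0
t2.Δ1 a=1 c=1 b=1 clk=1
t2.Δ2 a=1 c=1 b=0 clk=1
t2.Δ3 a=1 c=0 b=0 clk=1
t3.Δ0 a=1 c=0 b=0 clk=1
t3.Δ1 a=1 c=0 b=0 clk=0
t4.Δ0 a=1 c=0 b=0 clk=0
t4.Δ1 a=1 c=0 b=0 clk=1
t4.Δ2 a=1 c=0 b=1 clk=1
t4.Δ3 a=1 c=1 b=1 clk=1
t5.Δ0 a=1 c=1 b=1 clk=1
t5.Δ1 a=1 c=1 b=1 clk=0
t6.Δ0 a=1 c=1 b=1 clk=0
t6.Δ1 a=1 c=1 b=1 clk=1
t6.Δ2 a=1 c=1 b=0 clk=1
t6.Δ3 a=1 c=0 b=0 clk=1
t7.Δ0 a=1 c=0 b=0 clk=1
t7.Δ1 a=1 c=0 b=0 clk=0
t8.Δ0 a=1 c=0 b=0 clk=0
t8.Δ1 a=1 c=0 b=0 clk=1
t8.Δ2 a=1 c=0 b=1 clk=1
t8.Δ3 a=1 c=1 b=1 clk=1
t9.Δ0 a=1 c=1 b=1 clk=1
t9.Δ1 a=1 c=1 b=1 clk=0
t10.Δ0 a=1 c=1 b=1 clk=0
t10.Δ1 a=1 c=1 b=1 clk=1
t10.Δ2 a=1 c=1 b=0 clk=1
t10.Δ3 a=1 c=0 b=0 clk=1
t11.Δ0 a=1 c=0 b=0 clk=1
t11.Δ1 a=1 c=0 b=0 clk=0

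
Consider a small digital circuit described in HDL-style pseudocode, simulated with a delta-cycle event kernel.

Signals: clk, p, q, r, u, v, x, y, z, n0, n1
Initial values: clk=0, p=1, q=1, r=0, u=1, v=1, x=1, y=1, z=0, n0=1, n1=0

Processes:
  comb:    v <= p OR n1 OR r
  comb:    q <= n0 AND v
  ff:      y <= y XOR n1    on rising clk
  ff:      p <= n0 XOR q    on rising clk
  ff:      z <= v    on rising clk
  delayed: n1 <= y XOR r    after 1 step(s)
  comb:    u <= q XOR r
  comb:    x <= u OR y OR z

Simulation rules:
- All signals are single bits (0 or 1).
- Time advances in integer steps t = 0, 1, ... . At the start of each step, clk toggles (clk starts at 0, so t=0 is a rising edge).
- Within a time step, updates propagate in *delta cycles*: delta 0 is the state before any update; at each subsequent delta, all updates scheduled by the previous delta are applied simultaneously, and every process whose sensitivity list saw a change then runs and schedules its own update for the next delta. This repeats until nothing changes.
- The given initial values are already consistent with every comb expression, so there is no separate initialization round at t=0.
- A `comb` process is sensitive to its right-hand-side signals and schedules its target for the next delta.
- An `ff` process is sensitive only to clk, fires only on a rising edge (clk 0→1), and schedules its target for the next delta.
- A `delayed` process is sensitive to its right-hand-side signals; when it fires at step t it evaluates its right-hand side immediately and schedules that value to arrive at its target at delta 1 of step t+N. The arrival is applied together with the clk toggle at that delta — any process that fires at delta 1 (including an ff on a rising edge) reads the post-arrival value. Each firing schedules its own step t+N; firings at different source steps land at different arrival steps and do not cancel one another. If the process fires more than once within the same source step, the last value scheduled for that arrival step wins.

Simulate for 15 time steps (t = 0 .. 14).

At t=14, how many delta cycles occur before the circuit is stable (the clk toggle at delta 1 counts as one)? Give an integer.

[bits: u,clk,p,n1,q,z,y,x,n0,r,v]
t=0: Δ0=10101011101 Δ1=11101011101 Δ2=11001111101 Δ3=11001111100 Δ4=11000111100 Δ5=01000111100 | 5Δ
t=1: Δ0=01000111100 Δ1=00000111100 | 1Δ
t=2: Δ0=00000111100 Δ1=01000111100 Δ2=01100011100 Δ3=01100011101 Δ4=01101011101 Δ5=11101011101 | 5Δ
t=3: Δ0=11101011101 Δ1=10101011101 | 1Δ
t=4: Δ0=10101011101 Δ1=11101011101 Δ2=11001111101 Δ3=11001111100 Δ4=11000111100 Δ5=01000111100 | 5Δ
t=5: Δ0=01000111100 Δ1=00000111100 | 1Δ
t=6: Δ0=00000111100 Δ1=01000111100 Δ2=01100011100 Δ3=01100011101 Δ4=01101011101 Δ5=11101011101 | 5Δ
t=7: Δ0=11101011101 Δ1=10101011101 | 1Δ
t=8: Δ0=10101011101 Δ1=11101011101 Δ2=11001111101 Δ3=11001111100 Δ4=11000111100 Δ5=01000111100 | 5Δ
t=9: Δ0=01000111100 Δ1=00000111100 | 1Δ
t=10: Δ0=00000111100 Δ1=01000111100 Δ2=01100011100 Δ3=01100011101 Δ4=01101011101 Δ5=11101011101 | 5Δ
t=11: Δ0=11101011101 Δ1=10101011101 | 1Δ
t=12: Δ0=10101011101 Δ1=11101011101 Δ2=11001111101 Δ3=11001111100 Δ4=11000111100 Δ5=01000111100 | 5Δ
t=13: Δ0=01000111100 Δ1=00000111100 | 1Δ
t=14: Δ0=00000111100 Δ1=01000111100 Δ2=01100011100 Δ3=01100011101 Δ4=01101011101 Δ5=11101011101 | 5Δ

5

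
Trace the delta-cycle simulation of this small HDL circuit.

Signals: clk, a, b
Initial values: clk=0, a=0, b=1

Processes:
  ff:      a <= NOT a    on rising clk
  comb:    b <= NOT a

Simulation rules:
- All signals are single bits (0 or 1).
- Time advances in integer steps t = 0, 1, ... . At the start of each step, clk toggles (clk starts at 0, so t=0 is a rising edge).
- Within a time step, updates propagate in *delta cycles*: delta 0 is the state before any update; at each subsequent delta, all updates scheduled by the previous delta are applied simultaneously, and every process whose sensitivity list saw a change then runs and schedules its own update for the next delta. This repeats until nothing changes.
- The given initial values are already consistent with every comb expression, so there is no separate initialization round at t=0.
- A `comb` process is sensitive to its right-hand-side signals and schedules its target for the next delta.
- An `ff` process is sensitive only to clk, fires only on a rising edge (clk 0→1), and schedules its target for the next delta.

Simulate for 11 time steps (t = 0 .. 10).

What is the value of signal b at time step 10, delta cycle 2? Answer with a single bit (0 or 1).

t0.Δ0 clk=0 a=0 b=1
t0.Δ1 clk=1 a=0 b=1
t0.Δ2 clk=1 a=1 b=1
t0.Δ3 clk=1 a=1 b=0
t1.Δ0 clk=1 a=1 b=0
t1.Δ1 clk=0 a=1 b=0
t2.Δ0 clk=0 a=1 b=0
t2.Δ1 clk=1 a=1 b=0
t2.Δ2 clk=1 a=0 b=0
t2.Δ3 clk=1 a=0 b=1
t3.Δ0 clk=1 a=0 b=1
t3.Δ1 clk=0 a=0 b=1
t4.Δ0 clk=0 a=0 b=1
t4.Δ1 clk=1 a=0 b=1
t4.Δ2 clk=1 a=1 b=1
t4.Δ3 clk=1 a=1 b=0
t5.Δ0 clk=1 a=1 b=0
t5.Δ1 clk=0 a=1 b=0
t6.Δ0 clk=0 a=1 b=0
t6.Δ1 clk=1 a=1 b=0
t6.Δ2 clk=1 a=0 b=0
t6.Δ3 clk=1 a=0 b=1
t7.Δ0 clk=1 a=0 b=1
t7.Δ1 clk=0 a=0 b=1
t8.Δ0 clk=0 a=0 b=1
t8.Δ1 clk=1 a=0 b=1
t8.Δ2 clk=1 a=1 b=1
t8.Δ3 clk=1 a=1 b=0
t9.Δ0 clk=1 a=1 b=0
t9.Δ1 clk=0 a=1 b=0
t10.Δ0 clk=0 a=1 b=0
t10.Δ1 clk=1 a=1 b=0
t10.Δ2 clk=1 a=0 b=0
t10.Δ3 clk=1 a=0 b=1

0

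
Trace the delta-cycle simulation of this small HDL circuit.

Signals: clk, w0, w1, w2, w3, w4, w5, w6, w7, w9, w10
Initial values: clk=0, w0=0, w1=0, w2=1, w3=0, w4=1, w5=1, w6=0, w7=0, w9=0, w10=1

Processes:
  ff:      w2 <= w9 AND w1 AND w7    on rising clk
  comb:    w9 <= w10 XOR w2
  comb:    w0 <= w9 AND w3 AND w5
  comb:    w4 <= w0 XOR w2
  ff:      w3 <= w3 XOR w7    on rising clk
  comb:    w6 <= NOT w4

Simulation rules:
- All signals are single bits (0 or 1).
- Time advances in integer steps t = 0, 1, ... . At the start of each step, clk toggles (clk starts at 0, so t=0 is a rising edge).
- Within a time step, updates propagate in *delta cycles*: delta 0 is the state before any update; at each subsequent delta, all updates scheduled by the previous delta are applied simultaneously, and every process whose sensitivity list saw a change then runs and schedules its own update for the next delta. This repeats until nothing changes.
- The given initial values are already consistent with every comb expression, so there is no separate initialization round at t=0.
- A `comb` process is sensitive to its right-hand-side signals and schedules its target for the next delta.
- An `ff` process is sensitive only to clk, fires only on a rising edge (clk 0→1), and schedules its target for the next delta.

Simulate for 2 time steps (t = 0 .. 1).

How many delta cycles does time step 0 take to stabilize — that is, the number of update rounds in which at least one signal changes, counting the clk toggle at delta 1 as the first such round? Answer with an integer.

4

t0.Δ0 w6=0 w3=0 clk=0 w4=1 w2=1 w10=1 w5=1 w1=0 w0=0 w7=0 w9=0
t0.Δ1 w6=0 w3=0 clk=1 w4=1 w2=1 w10=1 w5=1 w1=0 w0=0 w7=0 w9=0
t0.Δ2 w6=0 w3=0 clk=1 w4=1 w2=0 w10=1 w5=1 w1=0 w0=0 w7=0 w9=0
t0.Δ3 w6=0 w3=0 clk=1 w4=0 w2=0 w10=1 w5=1 w1=0 w0=0 w7=0 w9=1
t0.Δ4 w6=1 w3=0 clk=1 w4=0 w2=0 w10=1 w5=1 w1=0 w0=0 w7=0 w9=1
t1.Δ0 w6=1 w3=0 clk=1 w4=0 w2=0 w10=1 w5=1 w1=0 w0=0 w7=0 w9=1
t1.Δ1 w6=1 w3=0 clk=0 w4=0 w2=0 w10=1 w5=1 w1=0 w0=0 w7=0 w9=1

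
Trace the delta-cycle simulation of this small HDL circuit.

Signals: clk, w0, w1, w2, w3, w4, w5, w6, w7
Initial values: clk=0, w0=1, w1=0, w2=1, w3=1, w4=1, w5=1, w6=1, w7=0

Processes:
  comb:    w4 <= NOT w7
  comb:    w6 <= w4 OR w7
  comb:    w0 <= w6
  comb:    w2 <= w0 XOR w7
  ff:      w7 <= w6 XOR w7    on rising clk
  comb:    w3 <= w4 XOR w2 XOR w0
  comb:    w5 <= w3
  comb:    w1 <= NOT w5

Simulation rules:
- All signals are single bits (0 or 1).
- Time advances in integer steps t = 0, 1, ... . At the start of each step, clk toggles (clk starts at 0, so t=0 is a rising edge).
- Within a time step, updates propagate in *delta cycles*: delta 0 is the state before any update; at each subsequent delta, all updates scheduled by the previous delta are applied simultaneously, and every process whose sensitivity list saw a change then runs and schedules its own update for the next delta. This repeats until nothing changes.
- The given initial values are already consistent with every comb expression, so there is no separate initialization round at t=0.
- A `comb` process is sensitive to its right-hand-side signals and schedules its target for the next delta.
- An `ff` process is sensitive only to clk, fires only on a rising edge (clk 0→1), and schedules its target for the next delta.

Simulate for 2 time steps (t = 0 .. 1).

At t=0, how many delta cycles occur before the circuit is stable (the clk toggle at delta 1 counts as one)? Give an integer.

t=0 Δ0: clk=0 w0=1 w1=0 w4=1 w6=1 w2=1 w7=0 w5=1 w3=1
  Δ1: clk:0→1
  Δ2: w7:0→1
  Δ3: w4:1→0, w2:1→0
  (3Δ to stable)
t=1 Δ0: clk=1 w0=1 w1=0 w4=0 w6=1 w2=0 w7=1 w5=1 w3=1
  Δ1: clk:1→0
  (1Δ to stable)

3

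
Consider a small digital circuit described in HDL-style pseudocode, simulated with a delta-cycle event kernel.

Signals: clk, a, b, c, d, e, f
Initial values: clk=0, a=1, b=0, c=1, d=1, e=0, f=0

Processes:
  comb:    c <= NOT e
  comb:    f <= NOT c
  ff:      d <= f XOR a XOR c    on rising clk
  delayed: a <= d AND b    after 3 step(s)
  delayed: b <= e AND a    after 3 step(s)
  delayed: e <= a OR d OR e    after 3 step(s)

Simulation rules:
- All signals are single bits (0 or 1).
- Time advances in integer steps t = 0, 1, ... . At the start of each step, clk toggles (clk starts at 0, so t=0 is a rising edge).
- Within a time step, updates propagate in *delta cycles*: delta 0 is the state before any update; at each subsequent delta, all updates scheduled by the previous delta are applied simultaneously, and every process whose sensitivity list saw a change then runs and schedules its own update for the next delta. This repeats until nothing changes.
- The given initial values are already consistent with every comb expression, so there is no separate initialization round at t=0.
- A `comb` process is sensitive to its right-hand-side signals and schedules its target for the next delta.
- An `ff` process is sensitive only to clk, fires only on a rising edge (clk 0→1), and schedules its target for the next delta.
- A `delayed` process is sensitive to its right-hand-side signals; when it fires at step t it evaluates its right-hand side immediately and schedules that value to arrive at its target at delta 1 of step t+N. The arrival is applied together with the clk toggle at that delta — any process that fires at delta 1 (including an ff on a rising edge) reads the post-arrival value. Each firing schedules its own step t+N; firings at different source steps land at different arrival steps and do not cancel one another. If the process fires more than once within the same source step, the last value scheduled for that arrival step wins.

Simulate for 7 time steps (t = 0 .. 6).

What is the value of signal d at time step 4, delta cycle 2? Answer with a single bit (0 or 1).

1

[bits: e,b,clk,d,a,c,f]
t=0: Δ0=0001110 Δ1=0011110 Δ2=0010110 | 2Δ
t=1: Δ0=0010110 Δ1=0000110 | 1Δ
t=2: Δ0=0000110 Δ1=0010110 | 1Δ
t=3: Δ0=0010110 Δ1=1000010 Δ2=1000000 Δ3=1000001 | 3Δ
t=4: Δ0=1000001 Δ1=1010001 Δ2=1011001 | 2Δ
t=5: Δ0=1011001 Δ1=1001001 | 1Δ
t=6: Δ0=1001001 Δ1=1011001 | 1Δ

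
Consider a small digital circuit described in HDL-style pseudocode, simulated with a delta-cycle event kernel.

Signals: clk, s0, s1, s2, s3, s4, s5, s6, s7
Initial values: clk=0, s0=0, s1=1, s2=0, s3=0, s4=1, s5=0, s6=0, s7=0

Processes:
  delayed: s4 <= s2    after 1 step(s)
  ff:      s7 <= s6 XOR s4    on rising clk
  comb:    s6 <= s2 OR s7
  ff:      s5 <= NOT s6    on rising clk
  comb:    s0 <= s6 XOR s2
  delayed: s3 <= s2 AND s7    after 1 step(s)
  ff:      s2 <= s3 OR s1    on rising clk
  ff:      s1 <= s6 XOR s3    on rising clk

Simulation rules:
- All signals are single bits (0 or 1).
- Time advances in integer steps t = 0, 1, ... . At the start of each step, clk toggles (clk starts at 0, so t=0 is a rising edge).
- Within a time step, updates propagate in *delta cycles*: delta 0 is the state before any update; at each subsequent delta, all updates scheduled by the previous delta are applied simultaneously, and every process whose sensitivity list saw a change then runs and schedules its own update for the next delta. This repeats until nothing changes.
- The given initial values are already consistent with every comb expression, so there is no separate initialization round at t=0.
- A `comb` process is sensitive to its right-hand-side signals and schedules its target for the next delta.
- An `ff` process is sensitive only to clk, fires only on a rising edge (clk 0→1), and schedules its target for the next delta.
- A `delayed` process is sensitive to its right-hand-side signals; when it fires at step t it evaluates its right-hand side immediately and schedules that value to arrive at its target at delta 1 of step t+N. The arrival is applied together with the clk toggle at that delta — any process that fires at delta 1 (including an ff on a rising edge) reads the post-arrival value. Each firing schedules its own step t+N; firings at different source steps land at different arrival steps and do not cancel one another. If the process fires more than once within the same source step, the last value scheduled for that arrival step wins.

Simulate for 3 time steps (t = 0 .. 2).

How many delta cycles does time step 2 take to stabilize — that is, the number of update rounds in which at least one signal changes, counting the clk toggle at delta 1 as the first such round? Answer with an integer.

t0.Δ0 s0=0 s3=0 clk=0 s7=0 s1=1 s6=0 s4=1 s5=0 s2=0
t0.Δ1 s0=0 s3=0 clk=1 s7=0 s1=1 s6=0 s4=1 s5=0 s2=0
t0.Δ2 s0=0 s3=0 clk=1 s7=1 s1=0 s6=0 s4=1 s5=1 s2=1
t0.Δ3 s0=1 s3=0 clk=1 s7=1 s1=0 s6=1 s4=1 s5=1 s2=1
t0.Δ4 s0=0 s3=0 clk=1 s7=1 s1=0 s6=1 s4=1 s5=1 s2=1
t1.Δ0 s0=0 s3=0 clk=1 s7=1 s1=0 s6=1 s4=1 s5=1 s2=1
t1.Δ1 s0=0 s3=1 clk=0 s7=1 s1=0 s6=1 s4=1 s5=1 s2=1
t2.Δ0 s0=0 s3=1 clk=0 s7=1 s1=0 s6=1 s4=1 s5=1 s2=1
t2.Δ1 s0=0 s3=1 clk=1 s7=1 s1=0 s6=1 s4=1 s5=1 s2=1
t2.Δ2 s0=0 s3=1 clk=1 s7=0 s1=0 s6=1 s4=1 s5=0 s2=1

2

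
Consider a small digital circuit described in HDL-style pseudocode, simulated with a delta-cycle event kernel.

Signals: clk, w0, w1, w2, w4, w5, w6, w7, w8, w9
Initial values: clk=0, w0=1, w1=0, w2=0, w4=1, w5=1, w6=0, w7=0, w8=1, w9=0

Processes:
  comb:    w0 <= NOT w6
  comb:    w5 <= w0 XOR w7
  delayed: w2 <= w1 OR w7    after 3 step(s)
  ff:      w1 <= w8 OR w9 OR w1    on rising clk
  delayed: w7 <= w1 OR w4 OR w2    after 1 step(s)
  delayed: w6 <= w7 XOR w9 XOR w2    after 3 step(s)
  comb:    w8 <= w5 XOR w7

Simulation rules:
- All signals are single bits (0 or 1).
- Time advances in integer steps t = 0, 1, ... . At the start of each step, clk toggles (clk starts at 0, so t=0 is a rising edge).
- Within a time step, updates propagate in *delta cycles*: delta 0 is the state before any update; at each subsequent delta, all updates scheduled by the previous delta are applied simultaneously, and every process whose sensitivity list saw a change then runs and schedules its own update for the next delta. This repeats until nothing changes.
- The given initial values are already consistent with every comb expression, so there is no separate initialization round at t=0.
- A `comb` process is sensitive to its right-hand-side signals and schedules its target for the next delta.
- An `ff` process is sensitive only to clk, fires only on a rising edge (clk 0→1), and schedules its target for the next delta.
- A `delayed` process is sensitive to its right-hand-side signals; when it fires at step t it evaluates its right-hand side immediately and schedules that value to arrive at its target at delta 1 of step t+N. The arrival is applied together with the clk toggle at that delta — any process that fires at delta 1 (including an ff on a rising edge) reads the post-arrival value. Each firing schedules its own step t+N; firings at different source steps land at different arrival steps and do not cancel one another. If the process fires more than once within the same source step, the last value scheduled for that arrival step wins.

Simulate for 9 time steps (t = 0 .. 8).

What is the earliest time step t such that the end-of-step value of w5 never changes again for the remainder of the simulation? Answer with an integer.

[bits: clk,w8,w5,w0,w7,w9,w6,w2,w4,w1]
t=0: Δ0=0111000010 Δ1=1111000010 Δ2=1111000011 | 2Δ
t=1: Δ0=1111000011 Δ1=0111100011 Δ2=0001100011 Δ3=0101100011 | 3Δ
t=2: Δ0=0101100011 Δ1=1101100011 | 1Δ
t=3: Δ0=1101100011 Δ1=0101100111 | 1Δ
t=4: Δ0=0101100111 Δ1=1101101111 Δ2=1100101111 Δ3=1110101111 Δ4=1010101111 | 4Δ
t=5: Δ0=1010101111 Δ1=0010101111 | 1Δ
t=6: Δ0=0010101111 Δ1=1010100111 Δ2=1011100111 Δ3=1001100111 Δ4=1101100111 | 4Δ
t=7: Δ0=1101100111 Δ1=0101100111 | 1Δ
t=8: Δ0=0101100111 Δ1=1101100111 | 1Δ

6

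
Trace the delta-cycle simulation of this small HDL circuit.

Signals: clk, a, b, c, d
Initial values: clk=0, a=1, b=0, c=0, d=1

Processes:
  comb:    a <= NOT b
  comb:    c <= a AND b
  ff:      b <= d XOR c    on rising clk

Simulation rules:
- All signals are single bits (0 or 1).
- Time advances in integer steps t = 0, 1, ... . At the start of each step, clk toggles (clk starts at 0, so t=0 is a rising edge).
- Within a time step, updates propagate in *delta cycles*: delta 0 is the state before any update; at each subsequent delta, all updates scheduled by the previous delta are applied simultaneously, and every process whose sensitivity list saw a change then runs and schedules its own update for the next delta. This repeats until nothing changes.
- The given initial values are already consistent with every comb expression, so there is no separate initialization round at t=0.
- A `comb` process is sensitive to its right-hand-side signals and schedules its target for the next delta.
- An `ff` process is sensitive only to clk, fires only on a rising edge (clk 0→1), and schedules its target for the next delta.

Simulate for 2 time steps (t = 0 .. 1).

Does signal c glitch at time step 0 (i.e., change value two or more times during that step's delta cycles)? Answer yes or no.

yes

t=0 Δ0: d=1 c=0 b=0 clk=0 a=1
  Δ1: clk:0→1
  Δ2: b:0→1
  Δ3: c:0→1, a:1→0
  Δ4: c:1→0
  (4Δ to stable)
t=1 Δ0: d=1 c=0 b=1 clk=1 a=0
  Δ1: clk:1→0
  (1Δ to stable)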